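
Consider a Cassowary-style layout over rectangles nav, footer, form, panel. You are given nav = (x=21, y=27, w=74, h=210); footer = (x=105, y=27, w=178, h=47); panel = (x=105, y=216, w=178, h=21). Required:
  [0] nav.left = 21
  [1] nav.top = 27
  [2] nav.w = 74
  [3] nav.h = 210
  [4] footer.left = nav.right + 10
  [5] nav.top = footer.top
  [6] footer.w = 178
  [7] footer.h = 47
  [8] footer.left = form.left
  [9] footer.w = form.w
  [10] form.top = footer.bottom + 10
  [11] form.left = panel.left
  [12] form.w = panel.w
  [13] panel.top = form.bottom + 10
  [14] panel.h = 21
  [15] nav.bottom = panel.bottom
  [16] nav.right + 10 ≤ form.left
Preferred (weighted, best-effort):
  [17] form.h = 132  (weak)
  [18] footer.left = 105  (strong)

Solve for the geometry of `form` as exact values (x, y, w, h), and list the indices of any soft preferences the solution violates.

form = (x=105, y=84, w=178, h=122)
violated soft preferences: 17

1. form.x = 105  [footer.left = form.left]
2. form.w = 178  [footer.w = form.w]
3. form.y = 84  [form.top = footer.bottom + 10]
4. form.h = 122  [panel.top = form.bottom + 10]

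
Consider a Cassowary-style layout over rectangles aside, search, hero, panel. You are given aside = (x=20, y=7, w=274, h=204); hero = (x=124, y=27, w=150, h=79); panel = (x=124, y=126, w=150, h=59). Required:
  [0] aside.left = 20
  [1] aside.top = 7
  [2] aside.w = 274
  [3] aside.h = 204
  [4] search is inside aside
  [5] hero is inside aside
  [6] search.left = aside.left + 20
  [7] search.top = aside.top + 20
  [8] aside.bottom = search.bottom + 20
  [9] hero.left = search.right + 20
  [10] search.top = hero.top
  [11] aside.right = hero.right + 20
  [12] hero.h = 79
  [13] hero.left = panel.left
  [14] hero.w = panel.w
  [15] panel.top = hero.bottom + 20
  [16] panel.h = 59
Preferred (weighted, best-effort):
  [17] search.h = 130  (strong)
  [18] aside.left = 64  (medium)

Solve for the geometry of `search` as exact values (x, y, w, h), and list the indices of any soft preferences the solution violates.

1. search.x = 40  [search.left = aside.left + 20]
2. search.y = 27  [search.top = aside.top + 20]
3. search.h = 164  [aside.bottom = search.bottom + 20]
4. search.w = 64  [hero.left = search.right + 20]

search = (x=40, y=27, w=64, h=164)
violated soft preferences: 17, 18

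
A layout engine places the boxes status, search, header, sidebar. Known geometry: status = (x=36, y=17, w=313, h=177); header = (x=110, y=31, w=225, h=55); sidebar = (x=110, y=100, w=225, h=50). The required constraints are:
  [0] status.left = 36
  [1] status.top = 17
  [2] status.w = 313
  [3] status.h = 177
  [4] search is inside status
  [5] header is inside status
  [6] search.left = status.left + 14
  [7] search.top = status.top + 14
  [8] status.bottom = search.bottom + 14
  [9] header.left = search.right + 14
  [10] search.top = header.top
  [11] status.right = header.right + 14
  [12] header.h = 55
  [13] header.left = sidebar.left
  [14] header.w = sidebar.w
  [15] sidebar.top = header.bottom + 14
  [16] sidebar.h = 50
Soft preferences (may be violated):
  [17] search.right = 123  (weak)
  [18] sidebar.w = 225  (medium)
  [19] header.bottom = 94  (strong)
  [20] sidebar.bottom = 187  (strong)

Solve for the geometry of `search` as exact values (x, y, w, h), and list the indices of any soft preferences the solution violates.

search = (x=50, y=31, w=46, h=149)
violated soft preferences: 17, 19, 20

1. search.x = 50  [search.left = status.left + 14]
2. search.y = 31  [search.top = status.top + 14]
3. search.h = 149  [status.bottom = search.bottom + 14]
4. search.w = 46  [header.left = search.right + 14]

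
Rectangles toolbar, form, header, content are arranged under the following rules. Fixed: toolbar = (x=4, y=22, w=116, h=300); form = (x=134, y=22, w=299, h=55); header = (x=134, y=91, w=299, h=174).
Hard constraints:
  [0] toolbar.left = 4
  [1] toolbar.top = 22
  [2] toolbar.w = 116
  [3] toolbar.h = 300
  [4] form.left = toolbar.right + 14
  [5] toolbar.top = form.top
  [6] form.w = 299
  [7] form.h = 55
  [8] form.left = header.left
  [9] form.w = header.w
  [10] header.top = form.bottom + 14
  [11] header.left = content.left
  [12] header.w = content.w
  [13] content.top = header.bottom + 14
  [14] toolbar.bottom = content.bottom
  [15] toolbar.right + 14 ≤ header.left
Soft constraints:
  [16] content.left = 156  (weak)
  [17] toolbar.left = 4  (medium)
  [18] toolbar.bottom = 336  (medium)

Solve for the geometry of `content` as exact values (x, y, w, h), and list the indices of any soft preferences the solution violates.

content = (x=134, y=279, w=299, h=43)
violated soft preferences: 16, 18

1. content.x = 134  [header.left = content.left]
2. content.w = 299  [header.w = content.w]
3. content.y = 279  [content.top = header.bottom + 14]
4. content.h = 43  [toolbar.bottom = content.bottom]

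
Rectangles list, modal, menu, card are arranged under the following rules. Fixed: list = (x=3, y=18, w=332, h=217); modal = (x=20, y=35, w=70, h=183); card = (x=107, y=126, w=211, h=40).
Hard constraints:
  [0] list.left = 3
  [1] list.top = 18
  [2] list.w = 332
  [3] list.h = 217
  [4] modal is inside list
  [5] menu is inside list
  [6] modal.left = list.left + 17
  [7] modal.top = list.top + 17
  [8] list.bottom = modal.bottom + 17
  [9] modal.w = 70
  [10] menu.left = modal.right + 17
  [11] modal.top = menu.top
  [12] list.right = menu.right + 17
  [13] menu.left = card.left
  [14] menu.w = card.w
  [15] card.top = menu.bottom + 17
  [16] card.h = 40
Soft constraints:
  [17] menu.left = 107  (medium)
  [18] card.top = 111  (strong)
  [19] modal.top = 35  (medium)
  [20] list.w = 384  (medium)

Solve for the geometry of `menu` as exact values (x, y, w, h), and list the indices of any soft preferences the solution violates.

menu = (x=107, y=35, w=211, h=74)
violated soft preferences: 18, 20

1. menu.x = 107  [menu.left = modal.right + 17]
2. menu.y = 35  [modal.top = menu.top]
3. menu.w = 211  [list.right = menu.right + 17]
4. menu.h = 74  [card.top = menu.bottom + 17]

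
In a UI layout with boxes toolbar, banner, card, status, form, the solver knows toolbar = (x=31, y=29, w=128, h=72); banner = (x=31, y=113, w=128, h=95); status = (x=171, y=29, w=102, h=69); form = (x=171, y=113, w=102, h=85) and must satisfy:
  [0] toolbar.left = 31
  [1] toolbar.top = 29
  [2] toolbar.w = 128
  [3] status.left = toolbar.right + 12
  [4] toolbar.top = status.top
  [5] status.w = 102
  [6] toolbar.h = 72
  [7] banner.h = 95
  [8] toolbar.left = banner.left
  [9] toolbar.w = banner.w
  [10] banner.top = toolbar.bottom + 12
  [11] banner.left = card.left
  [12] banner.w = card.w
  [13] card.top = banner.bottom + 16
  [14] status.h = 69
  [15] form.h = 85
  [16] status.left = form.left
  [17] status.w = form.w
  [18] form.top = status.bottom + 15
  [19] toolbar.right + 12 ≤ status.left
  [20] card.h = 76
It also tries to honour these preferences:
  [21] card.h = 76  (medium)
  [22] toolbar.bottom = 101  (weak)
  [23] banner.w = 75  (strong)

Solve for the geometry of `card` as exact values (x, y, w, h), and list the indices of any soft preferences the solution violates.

1. card.x = 31  [banner.left = card.left]
2. card.w = 128  [banner.w = card.w]
3. card.y = 224  [card.top = banner.bottom + 16]
4. card.h = 76  [card.h = 76]

card = (x=31, y=224, w=128, h=76)
violated soft preferences: 23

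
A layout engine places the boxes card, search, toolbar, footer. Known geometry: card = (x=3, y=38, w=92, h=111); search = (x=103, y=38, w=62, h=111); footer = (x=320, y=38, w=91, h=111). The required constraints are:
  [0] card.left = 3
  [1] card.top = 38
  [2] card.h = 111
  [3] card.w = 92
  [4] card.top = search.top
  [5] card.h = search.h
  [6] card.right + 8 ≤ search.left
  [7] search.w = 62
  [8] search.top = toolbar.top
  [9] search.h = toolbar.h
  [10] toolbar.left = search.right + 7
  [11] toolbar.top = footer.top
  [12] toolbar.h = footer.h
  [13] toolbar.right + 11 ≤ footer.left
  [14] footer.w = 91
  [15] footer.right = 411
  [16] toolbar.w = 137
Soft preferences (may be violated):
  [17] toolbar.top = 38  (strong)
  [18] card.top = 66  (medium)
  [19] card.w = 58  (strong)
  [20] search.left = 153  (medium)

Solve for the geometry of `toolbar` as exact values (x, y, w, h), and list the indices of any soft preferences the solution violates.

1. toolbar.y = 38  [search.top = toolbar.top]
2. toolbar.h = 111  [search.h = toolbar.h]
3. toolbar.x = 172  [toolbar.left = search.right + 7]
4. toolbar.w = 137  [toolbar.w = 137]

toolbar = (x=172, y=38, w=137, h=111)
violated soft preferences: 18, 19, 20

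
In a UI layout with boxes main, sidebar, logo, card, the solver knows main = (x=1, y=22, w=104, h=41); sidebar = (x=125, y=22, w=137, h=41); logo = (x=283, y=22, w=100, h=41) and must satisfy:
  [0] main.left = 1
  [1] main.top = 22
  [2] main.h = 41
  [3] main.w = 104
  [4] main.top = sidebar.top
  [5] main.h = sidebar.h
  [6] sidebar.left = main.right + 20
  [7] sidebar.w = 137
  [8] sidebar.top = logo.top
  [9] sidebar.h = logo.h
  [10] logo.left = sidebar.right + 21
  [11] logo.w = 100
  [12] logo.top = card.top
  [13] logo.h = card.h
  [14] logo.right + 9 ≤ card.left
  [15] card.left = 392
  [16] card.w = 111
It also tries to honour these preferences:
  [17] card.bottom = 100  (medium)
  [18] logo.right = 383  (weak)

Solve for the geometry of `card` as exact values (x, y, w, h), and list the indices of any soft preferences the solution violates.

1. card.y = 22  [logo.top = card.top]
2. card.h = 41  [logo.h = card.h]
3. card.x = 392  [card.left = 392]
4. card.w = 111  [card.w = 111]

card = (x=392, y=22, w=111, h=41)
violated soft preferences: 17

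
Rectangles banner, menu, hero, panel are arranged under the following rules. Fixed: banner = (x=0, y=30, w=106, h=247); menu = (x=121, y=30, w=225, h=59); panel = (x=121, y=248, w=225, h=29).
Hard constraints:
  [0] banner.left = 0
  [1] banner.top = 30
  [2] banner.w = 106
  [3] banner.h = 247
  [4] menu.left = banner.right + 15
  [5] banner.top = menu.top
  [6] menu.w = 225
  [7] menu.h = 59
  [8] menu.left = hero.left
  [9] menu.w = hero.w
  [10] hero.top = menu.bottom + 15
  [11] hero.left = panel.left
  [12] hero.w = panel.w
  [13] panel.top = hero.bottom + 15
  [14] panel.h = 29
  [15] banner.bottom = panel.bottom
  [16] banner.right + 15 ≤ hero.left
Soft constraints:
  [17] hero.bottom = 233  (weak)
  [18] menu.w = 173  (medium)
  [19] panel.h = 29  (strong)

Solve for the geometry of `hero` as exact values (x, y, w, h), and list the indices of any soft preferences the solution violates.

hero = (x=121, y=104, w=225, h=129)
violated soft preferences: 18

1. hero.x = 121  [menu.left = hero.left]
2. hero.w = 225  [menu.w = hero.w]
3. hero.y = 104  [hero.top = menu.bottom + 15]
4. hero.h = 129  [panel.top = hero.bottom + 15]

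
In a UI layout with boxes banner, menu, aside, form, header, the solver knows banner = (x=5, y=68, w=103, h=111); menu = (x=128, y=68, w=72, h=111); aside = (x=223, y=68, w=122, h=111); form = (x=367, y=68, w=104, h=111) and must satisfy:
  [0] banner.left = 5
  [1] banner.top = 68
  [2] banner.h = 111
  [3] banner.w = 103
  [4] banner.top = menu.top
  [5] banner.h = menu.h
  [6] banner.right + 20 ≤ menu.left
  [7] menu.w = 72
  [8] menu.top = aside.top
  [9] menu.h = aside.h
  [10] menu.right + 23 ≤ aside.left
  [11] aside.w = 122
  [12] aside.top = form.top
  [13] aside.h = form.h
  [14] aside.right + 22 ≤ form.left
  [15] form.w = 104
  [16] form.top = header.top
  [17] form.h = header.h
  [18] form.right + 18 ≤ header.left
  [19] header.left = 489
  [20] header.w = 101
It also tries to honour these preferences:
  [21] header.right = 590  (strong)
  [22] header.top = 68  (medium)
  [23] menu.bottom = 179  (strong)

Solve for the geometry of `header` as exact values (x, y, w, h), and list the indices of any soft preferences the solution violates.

header = (x=489, y=68, w=101, h=111)
violated soft preferences: none

1. header.y = 68  [form.top = header.top]
2. header.h = 111  [form.h = header.h]
3. header.x = 489  [header.left = 489]
4. header.w = 101  [header.w = 101]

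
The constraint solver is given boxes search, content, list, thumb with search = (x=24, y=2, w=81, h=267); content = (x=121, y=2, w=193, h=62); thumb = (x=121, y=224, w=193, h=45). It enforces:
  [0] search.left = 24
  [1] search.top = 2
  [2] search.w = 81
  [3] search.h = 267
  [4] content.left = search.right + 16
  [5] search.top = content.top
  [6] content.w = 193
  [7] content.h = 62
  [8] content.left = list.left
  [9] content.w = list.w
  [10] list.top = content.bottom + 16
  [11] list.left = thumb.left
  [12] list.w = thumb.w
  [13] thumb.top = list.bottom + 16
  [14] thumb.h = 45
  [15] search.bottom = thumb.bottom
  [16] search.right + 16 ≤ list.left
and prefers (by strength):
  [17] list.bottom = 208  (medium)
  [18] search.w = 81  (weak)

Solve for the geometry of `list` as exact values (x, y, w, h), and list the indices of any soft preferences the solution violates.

1. list.x = 121  [content.left = list.left]
2. list.w = 193  [content.w = list.w]
3. list.y = 80  [list.top = content.bottom + 16]
4. list.h = 128  [thumb.top = list.bottom + 16]

list = (x=121, y=80, w=193, h=128)
violated soft preferences: none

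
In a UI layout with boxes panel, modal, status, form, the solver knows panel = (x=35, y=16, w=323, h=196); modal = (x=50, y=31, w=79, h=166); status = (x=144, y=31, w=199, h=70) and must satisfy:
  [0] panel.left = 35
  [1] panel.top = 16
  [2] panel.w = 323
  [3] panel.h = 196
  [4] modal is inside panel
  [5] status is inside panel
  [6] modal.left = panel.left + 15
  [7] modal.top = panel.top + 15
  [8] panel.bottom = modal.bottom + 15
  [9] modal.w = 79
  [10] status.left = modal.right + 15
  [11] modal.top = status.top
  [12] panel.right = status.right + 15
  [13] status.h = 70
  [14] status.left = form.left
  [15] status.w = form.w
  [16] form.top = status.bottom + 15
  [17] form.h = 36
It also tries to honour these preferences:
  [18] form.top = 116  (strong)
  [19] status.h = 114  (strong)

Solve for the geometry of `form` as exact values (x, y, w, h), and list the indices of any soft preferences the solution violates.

form = (x=144, y=116, w=199, h=36)
violated soft preferences: 19

1. form.x = 144  [status.left = form.left]
2. form.w = 199  [status.w = form.w]
3. form.y = 116  [form.top = status.bottom + 15]
4. form.h = 36  [form.h = 36]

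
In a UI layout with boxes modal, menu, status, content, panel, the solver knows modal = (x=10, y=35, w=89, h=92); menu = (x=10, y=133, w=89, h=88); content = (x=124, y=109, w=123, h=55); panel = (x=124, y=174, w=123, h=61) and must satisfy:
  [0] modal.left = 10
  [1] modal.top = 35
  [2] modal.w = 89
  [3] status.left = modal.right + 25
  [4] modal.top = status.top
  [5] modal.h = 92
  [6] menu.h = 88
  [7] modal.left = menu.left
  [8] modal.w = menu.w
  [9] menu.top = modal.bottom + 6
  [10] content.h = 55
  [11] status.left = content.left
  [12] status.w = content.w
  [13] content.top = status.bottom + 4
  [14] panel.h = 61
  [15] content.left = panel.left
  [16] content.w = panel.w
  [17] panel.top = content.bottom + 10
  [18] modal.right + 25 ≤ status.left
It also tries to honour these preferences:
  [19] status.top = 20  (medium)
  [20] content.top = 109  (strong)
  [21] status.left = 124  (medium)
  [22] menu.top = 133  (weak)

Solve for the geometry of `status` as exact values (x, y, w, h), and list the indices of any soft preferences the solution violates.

1. status.x = 124  [status.left = modal.right + 25]
2. status.y = 35  [modal.top = status.top]
3. status.w = 123  [status.w = content.w]
4. status.h = 70  [content.top = status.bottom + 4]

status = (x=124, y=35, w=123, h=70)
violated soft preferences: 19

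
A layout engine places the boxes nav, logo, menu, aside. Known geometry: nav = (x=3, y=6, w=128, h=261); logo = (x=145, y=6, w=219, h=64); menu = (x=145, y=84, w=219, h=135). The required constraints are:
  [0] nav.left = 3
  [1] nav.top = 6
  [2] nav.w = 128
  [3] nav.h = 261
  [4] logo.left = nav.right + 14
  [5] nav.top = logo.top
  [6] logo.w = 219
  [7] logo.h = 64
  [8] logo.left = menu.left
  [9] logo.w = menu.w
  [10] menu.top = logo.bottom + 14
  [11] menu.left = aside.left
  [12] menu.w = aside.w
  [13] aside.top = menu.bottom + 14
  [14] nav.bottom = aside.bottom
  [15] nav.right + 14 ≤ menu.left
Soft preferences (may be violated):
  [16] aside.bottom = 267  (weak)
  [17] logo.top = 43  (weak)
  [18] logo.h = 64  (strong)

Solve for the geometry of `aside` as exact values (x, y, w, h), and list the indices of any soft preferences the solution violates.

aside = (x=145, y=233, w=219, h=34)
violated soft preferences: 17

1. aside.x = 145  [menu.left = aside.left]
2. aside.w = 219  [menu.w = aside.w]
3. aside.y = 233  [aside.top = menu.bottom + 14]
4. aside.h = 34  [nav.bottom = aside.bottom]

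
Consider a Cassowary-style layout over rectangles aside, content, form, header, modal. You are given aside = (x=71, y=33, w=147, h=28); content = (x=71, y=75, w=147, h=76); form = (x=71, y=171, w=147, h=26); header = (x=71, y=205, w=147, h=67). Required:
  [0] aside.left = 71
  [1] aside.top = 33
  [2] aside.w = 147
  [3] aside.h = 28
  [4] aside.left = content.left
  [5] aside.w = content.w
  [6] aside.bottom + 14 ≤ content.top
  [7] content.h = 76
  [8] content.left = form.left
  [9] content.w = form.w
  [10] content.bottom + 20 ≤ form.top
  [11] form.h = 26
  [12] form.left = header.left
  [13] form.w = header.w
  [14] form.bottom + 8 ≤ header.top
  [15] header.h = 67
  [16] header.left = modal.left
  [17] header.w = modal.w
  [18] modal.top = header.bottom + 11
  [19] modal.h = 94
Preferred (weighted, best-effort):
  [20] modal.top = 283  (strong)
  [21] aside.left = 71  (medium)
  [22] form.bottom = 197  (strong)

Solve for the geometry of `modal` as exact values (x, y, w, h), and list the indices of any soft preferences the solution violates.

1. modal.x = 71  [header.left = modal.left]
2. modal.w = 147  [header.w = modal.w]
3. modal.y = 283  [modal.top = header.bottom + 11]
4. modal.h = 94  [modal.h = 94]

modal = (x=71, y=283, w=147, h=94)
violated soft preferences: none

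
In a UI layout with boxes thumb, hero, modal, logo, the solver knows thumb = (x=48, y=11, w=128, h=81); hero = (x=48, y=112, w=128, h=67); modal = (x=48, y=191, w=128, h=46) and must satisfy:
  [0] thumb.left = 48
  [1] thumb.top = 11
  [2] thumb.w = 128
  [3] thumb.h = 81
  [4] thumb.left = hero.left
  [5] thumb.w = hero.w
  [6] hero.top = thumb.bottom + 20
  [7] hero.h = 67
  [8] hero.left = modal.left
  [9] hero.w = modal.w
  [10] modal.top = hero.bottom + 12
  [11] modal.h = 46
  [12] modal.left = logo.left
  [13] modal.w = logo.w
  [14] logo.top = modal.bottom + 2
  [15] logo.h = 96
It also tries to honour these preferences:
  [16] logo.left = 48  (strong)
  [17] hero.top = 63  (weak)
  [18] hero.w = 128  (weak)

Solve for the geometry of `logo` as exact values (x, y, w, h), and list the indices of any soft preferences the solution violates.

1. logo.x = 48  [modal.left = logo.left]
2. logo.w = 128  [modal.w = logo.w]
3. logo.y = 239  [logo.top = modal.bottom + 2]
4. logo.h = 96  [logo.h = 96]

logo = (x=48, y=239, w=128, h=96)
violated soft preferences: 17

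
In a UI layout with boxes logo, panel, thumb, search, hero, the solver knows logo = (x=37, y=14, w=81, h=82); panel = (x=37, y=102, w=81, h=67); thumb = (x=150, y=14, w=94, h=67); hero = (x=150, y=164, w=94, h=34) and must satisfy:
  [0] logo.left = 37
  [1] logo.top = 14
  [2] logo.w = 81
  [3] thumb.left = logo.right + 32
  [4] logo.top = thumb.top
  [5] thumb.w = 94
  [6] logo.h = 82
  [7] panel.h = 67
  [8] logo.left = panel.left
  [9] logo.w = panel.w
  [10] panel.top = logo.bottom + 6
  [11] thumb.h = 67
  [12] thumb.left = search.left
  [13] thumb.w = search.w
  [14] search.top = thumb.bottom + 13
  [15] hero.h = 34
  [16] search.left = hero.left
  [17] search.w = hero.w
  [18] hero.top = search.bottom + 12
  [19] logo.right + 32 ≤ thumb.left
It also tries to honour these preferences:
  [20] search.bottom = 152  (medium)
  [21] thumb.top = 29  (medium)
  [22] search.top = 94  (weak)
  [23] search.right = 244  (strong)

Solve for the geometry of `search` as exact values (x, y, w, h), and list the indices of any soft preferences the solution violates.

1. search.x = 150  [thumb.left = search.left]
2. search.w = 94  [thumb.w = search.w]
3. search.y = 94  [search.top = thumb.bottom + 13]
4. search.h = 58  [hero.top = search.bottom + 12]

search = (x=150, y=94, w=94, h=58)
violated soft preferences: 21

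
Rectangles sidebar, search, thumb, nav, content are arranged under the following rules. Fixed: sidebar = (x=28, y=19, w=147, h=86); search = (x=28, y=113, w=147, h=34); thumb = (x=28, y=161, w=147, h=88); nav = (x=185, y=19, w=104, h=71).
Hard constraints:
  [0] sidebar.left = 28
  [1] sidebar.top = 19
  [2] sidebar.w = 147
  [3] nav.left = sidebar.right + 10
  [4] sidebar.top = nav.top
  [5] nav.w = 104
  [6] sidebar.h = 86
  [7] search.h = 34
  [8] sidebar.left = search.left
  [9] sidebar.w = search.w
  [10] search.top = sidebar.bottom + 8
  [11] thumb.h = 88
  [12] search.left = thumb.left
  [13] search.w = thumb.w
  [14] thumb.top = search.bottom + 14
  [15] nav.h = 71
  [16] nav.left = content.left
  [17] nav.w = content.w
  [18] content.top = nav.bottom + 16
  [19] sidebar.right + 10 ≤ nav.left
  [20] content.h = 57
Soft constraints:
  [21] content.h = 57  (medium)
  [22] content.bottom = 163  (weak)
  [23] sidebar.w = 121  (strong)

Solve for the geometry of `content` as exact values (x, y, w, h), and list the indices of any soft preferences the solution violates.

1. content.x = 185  [nav.left = content.left]
2. content.w = 104  [nav.w = content.w]
3. content.y = 106  [content.top = nav.bottom + 16]
4. content.h = 57  [content.h = 57]

content = (x=185, y=106, w=104, h=57)
violated soft preferences: 23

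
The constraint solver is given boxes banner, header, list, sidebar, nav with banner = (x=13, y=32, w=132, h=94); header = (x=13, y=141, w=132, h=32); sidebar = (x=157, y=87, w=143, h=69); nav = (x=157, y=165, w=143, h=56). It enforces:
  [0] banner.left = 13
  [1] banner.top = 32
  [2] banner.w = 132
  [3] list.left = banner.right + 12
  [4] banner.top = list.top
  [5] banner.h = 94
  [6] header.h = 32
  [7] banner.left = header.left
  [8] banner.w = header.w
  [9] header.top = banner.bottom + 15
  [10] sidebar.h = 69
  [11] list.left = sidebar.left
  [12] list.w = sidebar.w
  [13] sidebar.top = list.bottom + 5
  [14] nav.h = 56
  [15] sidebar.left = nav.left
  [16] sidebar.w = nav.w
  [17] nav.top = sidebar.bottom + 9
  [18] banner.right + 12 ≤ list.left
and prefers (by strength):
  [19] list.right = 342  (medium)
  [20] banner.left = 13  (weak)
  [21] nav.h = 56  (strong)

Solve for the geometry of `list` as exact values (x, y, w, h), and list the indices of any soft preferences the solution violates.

1. list.x = 157  [list.left = banner.right + 12]
2. list.y = 32  [banner.top = list.top]
3. list.w = 143  [list.w = sidebar.w]
4. list.h = 50  [sidebar.top = list.bottom + 5]

list = (x=157, y=32, w=143, h=50)
violated soft preferences: 19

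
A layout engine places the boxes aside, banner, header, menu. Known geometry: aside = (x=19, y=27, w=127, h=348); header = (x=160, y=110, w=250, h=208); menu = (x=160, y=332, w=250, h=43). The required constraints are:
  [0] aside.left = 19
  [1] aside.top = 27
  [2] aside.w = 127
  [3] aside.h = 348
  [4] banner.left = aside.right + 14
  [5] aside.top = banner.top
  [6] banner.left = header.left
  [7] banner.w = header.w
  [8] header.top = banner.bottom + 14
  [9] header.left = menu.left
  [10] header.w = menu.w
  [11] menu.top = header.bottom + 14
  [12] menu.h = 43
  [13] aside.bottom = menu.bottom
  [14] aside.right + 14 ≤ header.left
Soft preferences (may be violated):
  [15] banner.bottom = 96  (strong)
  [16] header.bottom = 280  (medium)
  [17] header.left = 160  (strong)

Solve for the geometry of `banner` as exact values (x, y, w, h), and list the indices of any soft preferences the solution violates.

1. banner.x = 160  [banner.left = aside.right + 14]
2. banner.y = 27  [aside.top = banner.top]
3. banner.w = 250  [banner.w = header.w]
4. banner.h = 69  [header.top = banner.bottom + 14]

banner = (x=160, y=27, w=250, h=69)
violated soft preferences: 16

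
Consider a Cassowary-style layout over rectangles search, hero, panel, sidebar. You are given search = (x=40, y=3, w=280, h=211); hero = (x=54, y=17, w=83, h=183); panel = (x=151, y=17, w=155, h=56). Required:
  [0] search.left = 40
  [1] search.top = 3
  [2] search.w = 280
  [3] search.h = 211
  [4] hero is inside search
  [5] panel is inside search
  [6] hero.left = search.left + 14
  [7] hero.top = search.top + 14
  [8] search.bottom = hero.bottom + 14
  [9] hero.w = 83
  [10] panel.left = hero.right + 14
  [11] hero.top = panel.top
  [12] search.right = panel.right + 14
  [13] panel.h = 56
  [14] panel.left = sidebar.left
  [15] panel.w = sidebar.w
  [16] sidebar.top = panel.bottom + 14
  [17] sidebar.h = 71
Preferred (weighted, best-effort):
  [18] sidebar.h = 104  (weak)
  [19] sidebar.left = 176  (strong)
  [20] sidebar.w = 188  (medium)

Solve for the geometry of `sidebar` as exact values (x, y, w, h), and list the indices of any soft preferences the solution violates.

1. sidebar.x = 151  [panel.left = sidebar.left]
2. sidebar.w = 155  [panel.w = sidebar.w]
3. sidebar.y = 87  [sidebar.top = panel.bottom + 14]
4. sidebar.h = 71  [sidebar.h = 71]

sidebar = (x=151, y=87, w=155, h=71)
violated soft preferences: 18, 19, 20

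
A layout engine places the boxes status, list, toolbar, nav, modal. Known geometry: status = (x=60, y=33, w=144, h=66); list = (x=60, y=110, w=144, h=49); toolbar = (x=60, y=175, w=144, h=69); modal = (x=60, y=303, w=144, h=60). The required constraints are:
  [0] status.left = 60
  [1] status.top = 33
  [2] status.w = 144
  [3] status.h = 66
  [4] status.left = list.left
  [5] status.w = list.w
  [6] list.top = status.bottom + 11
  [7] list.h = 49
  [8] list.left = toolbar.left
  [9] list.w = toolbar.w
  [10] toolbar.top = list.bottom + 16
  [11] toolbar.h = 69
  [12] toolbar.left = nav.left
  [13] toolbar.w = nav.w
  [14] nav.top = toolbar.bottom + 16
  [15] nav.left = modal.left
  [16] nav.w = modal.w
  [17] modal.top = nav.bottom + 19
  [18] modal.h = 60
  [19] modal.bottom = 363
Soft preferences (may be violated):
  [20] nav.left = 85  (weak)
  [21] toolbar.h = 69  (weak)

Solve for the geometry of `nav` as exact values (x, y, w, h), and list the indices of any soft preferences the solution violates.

nav = (x=60, y=260, w=144, h=24)
violated soft preferences: 20

1. nav.x = 60  [toolbar.left = nav.left]
2. nav.w = 144  [toolbar.w = nav.w]
3. nav.y = 260  [nav.top = toolbar.bottom + 16]
4. nav.h = 24  [modal.top = nav.bottom + 19]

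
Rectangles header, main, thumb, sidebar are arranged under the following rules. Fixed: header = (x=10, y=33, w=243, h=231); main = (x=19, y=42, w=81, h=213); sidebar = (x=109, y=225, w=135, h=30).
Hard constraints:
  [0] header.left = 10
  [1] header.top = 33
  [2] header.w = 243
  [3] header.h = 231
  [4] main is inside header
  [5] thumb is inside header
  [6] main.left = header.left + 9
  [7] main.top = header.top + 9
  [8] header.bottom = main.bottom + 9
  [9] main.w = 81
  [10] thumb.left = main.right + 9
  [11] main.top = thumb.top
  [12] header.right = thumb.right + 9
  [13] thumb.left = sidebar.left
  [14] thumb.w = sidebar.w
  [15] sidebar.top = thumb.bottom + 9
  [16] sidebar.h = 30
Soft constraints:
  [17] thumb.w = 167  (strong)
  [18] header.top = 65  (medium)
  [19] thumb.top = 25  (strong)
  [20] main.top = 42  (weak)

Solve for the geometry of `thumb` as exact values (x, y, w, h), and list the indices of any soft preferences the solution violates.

1. thumb.x = 109  [thumb.left = main.right + 9]
2. thumb.y = 42  [main.top = thumb.top]
3. thumb.w = 135  [header.right = thumb.right + 9]
4. thumb.h = 174  [sidebar.top = thumb.bottom + 9]

thumb = (x=109, y=42, w=135, h=174)
violated soft preferences: 17, 18, 19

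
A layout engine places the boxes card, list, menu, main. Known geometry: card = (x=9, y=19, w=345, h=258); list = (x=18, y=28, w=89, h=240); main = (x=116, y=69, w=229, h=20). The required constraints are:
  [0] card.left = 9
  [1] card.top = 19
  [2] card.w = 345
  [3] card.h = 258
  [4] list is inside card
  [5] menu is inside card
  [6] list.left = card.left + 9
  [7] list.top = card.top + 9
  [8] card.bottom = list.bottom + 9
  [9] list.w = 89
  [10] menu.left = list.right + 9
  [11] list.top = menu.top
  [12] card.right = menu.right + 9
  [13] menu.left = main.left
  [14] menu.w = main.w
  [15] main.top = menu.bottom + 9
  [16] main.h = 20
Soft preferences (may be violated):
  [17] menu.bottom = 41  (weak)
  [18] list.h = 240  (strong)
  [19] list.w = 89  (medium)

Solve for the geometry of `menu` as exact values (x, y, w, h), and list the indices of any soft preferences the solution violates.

menu = (x=116, y=28, w=229, h=32)
violated soft preferences: 17

1. menu.x = 116  [menu.left = list.right + 9]
2. menu.y = 28  [list.top = menu.top]
3. menu.w = 229  [card.right = menu.right + 9]
4. menu.h = 32  [main.top = menu.bottom + 9]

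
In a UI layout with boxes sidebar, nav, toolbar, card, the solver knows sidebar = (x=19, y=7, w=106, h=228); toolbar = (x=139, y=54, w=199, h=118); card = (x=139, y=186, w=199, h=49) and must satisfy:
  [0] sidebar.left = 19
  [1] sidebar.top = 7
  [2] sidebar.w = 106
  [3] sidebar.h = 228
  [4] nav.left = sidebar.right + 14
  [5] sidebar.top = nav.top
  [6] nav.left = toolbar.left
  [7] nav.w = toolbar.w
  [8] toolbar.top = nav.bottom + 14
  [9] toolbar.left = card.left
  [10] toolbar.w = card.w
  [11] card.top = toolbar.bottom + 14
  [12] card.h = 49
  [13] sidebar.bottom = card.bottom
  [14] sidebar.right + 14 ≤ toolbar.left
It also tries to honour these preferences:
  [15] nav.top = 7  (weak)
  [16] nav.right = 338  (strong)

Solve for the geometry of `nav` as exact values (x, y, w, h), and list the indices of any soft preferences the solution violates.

1. nav.x = 139  [nav.left = sidebar.right + 14]
2. nav.y = 7  [sidebar.top = nav.top]
3. nav.w = 199  [nav.w = toolbar.w]
4. nav.h = 33  [toolbar.top = nav.bottom + 14]

nav = (x=139, y=7, w=199, h=33)
violated soft preferences: none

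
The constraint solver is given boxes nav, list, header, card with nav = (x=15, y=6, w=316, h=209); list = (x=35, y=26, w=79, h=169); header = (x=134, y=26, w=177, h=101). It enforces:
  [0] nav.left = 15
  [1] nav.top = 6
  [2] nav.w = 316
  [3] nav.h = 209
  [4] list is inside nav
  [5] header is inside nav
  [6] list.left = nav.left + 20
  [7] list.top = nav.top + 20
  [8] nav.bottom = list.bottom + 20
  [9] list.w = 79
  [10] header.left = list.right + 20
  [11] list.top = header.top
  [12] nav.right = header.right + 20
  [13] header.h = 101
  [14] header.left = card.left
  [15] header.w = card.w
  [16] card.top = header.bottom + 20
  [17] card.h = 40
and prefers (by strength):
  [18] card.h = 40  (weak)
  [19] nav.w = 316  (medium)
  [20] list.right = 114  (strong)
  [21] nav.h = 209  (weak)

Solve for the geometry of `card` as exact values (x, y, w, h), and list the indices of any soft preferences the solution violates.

1. card.x = 134  [header.left = card.left]
2. card.w = 177  [header.w = card.w]
3. card.y = 147  [card.top = header.bottom + 20]
4. card.h = 40  [card.h = 40]

card = (x=134, y=147, w=177, h=40)
violated soft preferences: none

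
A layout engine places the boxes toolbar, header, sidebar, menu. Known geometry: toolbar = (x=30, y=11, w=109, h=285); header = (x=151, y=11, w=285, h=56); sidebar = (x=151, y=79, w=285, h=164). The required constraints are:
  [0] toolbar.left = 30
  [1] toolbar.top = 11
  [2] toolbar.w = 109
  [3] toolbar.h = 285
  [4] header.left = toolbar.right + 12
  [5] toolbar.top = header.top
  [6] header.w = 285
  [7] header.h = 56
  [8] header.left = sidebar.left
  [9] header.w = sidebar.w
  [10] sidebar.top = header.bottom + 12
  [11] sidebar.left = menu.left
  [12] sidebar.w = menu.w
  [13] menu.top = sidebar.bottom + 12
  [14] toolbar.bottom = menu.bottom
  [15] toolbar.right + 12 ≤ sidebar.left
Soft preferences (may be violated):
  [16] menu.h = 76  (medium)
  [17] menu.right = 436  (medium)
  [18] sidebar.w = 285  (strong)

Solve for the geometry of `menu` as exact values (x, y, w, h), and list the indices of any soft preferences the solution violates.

1. menu.x = 151  [sidebar.left = menu.left]
2. menu.w = 285  [sidebar.w = menu.w]
3. menu.y = 255  [menu.top = sidebar.bottom + 12]
4. menu.h = 41  [toolbar.bottom = menu.bottom]

menu = (x=151, y=255, w=285, h=41)
violated soft preferences: 16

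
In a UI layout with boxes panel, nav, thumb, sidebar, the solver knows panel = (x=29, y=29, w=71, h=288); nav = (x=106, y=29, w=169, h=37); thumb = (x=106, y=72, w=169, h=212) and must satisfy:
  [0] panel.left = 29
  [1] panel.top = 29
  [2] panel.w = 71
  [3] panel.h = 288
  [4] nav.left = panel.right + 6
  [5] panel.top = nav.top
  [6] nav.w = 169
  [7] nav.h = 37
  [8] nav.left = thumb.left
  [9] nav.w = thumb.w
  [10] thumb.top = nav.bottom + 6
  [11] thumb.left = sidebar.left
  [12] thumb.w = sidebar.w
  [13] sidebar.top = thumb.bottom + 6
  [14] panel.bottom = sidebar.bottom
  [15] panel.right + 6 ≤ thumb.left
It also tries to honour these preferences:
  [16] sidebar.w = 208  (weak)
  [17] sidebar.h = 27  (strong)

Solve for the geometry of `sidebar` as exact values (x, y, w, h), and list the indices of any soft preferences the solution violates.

1. sidebar.x = 106  [thumb.left = sidebar.left]
2. sidebar.w = 169  [thumb.w = sidebar.w]
3. sidebar.y = 290  [sidebar.top = thumb.bottom + 6]
4. sidebar.h = 27  [panel.bottom = sidebar.bottom]

sidebar = (x=106, y=290, w=169, h=27)
violated soft preferences: 16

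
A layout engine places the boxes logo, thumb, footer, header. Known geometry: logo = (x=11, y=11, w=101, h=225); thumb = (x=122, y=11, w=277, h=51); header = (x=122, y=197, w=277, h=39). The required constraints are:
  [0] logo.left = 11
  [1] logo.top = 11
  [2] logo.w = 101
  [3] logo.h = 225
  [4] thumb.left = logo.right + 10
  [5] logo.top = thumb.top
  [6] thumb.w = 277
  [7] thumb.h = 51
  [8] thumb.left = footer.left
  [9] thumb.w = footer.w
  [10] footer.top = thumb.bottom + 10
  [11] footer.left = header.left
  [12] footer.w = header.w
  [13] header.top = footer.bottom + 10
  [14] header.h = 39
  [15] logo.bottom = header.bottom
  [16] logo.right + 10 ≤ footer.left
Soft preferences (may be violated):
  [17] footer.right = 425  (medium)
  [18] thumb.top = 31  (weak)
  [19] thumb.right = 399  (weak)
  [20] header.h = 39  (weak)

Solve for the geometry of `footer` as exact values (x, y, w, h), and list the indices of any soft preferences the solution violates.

1. footer.x = 122  [thumb.left = footer.left]
2. footer.w = 277  [thumb.w = footer.w]
3. footer.y = 72  [footer.top = thumb.bottom + 10]
4. footer.h = 115  [header.top = footer.bottom + 10]

footer = (x=122, y=72, w=277, h=115)
violated soft preferences: 17, 18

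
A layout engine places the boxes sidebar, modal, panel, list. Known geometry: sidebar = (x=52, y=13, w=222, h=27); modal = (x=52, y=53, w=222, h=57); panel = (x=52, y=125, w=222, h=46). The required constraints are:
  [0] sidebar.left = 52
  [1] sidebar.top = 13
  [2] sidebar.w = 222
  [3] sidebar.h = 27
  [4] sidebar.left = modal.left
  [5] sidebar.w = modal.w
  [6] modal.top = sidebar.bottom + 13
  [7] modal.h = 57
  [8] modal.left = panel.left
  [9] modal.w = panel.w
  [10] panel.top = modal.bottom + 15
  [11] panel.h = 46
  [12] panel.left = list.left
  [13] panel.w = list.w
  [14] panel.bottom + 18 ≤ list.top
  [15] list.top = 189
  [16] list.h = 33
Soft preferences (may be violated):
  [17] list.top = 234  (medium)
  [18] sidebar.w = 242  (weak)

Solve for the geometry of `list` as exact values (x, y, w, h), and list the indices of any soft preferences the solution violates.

list = (x=52, y=189, w=222, h=33)
violated soft preferences: 17, 18

1. list.x = 52  [panel.left = list.left]
2. list.w = 222  [panel.w = list.w]
3. list.y = 189  [list.top = 189]
4. list.h = 33  [list.h = 33]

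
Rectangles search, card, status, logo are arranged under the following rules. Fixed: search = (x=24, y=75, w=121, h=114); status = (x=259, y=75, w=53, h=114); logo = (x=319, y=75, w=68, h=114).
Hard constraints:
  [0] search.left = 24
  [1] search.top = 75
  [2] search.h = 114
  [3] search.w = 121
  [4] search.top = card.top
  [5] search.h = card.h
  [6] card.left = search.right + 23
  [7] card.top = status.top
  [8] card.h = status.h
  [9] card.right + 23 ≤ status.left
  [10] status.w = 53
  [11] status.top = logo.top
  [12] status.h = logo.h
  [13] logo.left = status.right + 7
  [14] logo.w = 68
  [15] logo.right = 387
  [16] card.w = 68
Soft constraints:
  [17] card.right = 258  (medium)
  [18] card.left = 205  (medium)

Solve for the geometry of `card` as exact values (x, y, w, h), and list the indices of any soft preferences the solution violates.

1. card.y = 75  [search.top = card.top]
2. card.h = 114  [search.h = card.h]
3. card.x = 168  [card.left = search.right + 23]
4. card.w = 68  [card.w = 68]

card = (x=168, y=75, w=68, h=114)
violated soft preferences: 17, 18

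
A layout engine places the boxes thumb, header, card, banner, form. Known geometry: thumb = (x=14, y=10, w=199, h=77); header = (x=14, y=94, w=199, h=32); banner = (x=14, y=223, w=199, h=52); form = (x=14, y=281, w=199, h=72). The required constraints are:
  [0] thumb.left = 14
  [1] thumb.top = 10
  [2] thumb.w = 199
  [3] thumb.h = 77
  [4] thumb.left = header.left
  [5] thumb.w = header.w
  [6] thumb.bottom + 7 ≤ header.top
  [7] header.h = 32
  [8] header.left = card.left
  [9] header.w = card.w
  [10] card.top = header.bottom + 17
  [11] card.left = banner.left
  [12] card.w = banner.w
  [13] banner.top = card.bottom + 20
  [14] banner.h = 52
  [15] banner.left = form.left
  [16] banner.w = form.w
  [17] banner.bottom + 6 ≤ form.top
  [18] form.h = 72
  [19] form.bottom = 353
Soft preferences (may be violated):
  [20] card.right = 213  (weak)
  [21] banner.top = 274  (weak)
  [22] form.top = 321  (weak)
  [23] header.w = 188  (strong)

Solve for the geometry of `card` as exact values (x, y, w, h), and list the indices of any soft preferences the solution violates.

card = (x=14, y=143, w=199, h=60)
violated soft preferences: 21, 22, 23

1. card.x = 14  [header.left = card.left]
2. card.w = 199  [header.w = card.w]
3. card.y = 143  [card.top = header.bottom + 17]
4. card.h = 60  [banner.top = card.bottom + 20]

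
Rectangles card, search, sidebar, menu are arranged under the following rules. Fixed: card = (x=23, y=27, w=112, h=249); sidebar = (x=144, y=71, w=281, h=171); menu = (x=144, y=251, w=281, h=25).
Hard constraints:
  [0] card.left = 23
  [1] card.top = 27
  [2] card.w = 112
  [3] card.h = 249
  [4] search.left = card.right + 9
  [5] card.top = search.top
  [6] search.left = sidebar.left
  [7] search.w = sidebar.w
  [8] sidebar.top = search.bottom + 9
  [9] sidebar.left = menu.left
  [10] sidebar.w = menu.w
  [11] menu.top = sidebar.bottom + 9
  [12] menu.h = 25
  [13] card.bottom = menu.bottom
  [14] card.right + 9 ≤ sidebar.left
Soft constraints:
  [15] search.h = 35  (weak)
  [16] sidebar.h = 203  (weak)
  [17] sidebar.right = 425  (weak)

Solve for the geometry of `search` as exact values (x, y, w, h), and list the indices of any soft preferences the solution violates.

1. search.x = 144  [search.left = card.right + 9]
2. search.y = 27  [card.top = search.top]
3. search.w = 281  [search.w = sidebar.w]
4. search.h = 35  [sidebar.top = search.bottom + 9]

search = (x=144, y=27, w=281, h=35)
violated soft preferences: 16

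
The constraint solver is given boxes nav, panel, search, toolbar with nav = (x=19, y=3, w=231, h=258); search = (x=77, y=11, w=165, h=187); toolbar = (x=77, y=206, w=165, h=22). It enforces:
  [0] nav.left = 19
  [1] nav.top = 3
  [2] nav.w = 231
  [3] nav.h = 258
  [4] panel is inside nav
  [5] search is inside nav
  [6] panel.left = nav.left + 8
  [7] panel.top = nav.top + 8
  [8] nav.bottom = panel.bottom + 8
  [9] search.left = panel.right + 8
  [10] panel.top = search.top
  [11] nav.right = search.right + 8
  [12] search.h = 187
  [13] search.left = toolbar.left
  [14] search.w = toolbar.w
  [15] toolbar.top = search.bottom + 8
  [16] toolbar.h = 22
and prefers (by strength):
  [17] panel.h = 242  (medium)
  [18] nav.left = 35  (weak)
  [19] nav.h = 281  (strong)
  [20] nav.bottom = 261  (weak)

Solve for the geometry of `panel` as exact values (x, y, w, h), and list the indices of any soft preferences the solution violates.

1. panel.x = 27  [panel.left = nav.left + 8]
2. panel.y = 11  [panel.top = nav.top + 8]
3. panel.h = 242  [nav.bottom = panel.bottom + 8]
4. panel.w = 42  [search.left = panel.right + 8]

panel = (x=27, y=11, w=42, h=242)
violated soft preferences: 18, 19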